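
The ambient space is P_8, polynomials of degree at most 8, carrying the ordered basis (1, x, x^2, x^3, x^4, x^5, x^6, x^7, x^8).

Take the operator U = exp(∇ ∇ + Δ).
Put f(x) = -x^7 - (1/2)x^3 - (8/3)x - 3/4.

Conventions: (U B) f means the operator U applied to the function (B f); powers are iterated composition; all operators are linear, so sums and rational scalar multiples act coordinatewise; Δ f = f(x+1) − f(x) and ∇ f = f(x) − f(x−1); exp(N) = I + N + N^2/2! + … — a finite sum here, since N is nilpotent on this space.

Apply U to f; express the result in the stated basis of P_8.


the result is g(x) = -x^7 - 7x^6 - 84x^5 - 175x^4 - (2871/2)x^3 - (507/2)x^2 - (18821/3)x + 23341/12

order-1 term: -7x^6 - 63x^5 + 175x^4 - 525x^3 + (1215/2)x^2 - (891/2)x + 749/6
order-2 term: -21x^5 - 315x^4 - 245x^3 + 1575x^2 - (10517/2)x + 8013/2
order-3 term: -35x^4 - 630x^3 - 1785x^2 + 1890x - 2283/2
order-4 term: -35x^3 - 630x^2 - 2135x - 210
order-5 term: -21x^2 - 315x - 770
order-6 term: -7x - 63
order-7 term: -1
the series for exp(∇ ∇ + Δ) f terminates at order 7
exp(∇ ∇ + Δ) f = -x^7 - 7x^6 - 84x^5 - 175x^4 - (2871/2)x^3 - (507/2)x^2 - (18821/3)x + 23341/12


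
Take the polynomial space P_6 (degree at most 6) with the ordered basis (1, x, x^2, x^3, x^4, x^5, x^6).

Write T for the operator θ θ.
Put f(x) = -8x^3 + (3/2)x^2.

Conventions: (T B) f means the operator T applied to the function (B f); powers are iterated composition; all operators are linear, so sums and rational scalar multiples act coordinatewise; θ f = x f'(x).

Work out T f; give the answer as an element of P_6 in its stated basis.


g(x) = -72x^3 + 6x^2

θ f = -24x^3 + 3x^2
θ θ f = -72x^3 + 6x^2


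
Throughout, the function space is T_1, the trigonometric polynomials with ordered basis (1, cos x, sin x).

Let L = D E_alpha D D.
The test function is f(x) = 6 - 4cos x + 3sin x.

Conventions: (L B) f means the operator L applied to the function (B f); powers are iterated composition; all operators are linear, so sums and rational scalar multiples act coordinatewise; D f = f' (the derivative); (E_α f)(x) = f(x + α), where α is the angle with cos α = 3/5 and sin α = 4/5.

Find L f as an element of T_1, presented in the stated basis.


g(x) = -5cos x

D f = 3cos x + 4sin x
D D f = 4cos x - 3sin x
E_alpha D D f = -5sin x
D E_alpha D D f = -5cos x


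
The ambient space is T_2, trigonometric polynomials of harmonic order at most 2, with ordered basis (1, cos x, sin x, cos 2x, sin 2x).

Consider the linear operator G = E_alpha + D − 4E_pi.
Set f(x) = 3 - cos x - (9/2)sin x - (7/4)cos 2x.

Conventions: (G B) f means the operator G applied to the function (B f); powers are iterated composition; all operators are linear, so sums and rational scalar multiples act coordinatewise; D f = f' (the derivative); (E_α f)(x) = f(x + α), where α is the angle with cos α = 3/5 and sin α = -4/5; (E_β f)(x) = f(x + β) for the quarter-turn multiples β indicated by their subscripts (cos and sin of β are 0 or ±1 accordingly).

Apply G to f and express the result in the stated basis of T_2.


E_alpha f = 3 + 3cos x - (7/2)sin x + (49/100)cos 2x - (42/25)sin 2x
D f = -(9/2)cos x + sin x + (7/2)sin 2x
E_pi f = 3 + cos x + (9/2)sin x - (7/4)cos 2x
(-4E_pi) f = -12 - 4cos x - 18sin x + 7cos 2x
(E_alpha + D − 4E_pi) f = -9 - (11/2)cos x - (41/2)sin x + (749/100)cos 2x + (91/50)sin 2x

the image equals g(x) = -9 - (11/2)cos x - (41/2)sin x + (749/100)cos 2x + (91/50)sin 2x


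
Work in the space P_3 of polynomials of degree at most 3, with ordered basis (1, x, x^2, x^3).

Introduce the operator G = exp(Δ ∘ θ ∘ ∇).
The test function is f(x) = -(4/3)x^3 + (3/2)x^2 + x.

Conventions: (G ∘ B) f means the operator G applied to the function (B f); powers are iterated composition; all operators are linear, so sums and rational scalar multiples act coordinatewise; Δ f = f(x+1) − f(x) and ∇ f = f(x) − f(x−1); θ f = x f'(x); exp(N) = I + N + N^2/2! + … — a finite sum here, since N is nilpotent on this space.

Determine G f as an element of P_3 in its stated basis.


order-1 term: -16x - 1
the series for exp(Δ ∘ θ ∘ ∇) f terminates at order 1
exp(Δ ∘ θ ∘ ∇) f = -(4/3)x^3 + (3/2)x^2 - 15x - 1

the image equals g(x) = -(4/3)x^3 + (3/2)x^2 - 15x - 1


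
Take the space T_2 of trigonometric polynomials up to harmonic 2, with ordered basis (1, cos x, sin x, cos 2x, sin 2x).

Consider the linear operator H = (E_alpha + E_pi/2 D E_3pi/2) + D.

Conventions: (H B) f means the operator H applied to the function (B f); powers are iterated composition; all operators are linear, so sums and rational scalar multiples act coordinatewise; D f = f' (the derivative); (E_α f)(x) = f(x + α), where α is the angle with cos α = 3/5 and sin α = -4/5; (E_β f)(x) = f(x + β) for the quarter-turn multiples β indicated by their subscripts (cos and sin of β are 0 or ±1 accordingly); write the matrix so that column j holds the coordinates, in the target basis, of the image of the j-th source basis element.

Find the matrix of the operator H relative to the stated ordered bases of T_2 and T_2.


the matrix is [[1, 0, 0, 0, 0]; [0, 3/5, 6/5, 0, 0]; [0, -6/5, 3/5, 0, 0]; [0, 0, 0, -7/25, 76/25]; [0, 0, 0, -76/25, -7/25]] (rows listed top to bottom)

image of 1: 1
image of cos x: (3/5)cos x - (6/5)sin x
image of sin x: (6/5)cos x + (3/5)sin x
image of cos 2x: -(7/25)cos 2x - (76/25)sin 2x
image of sin 2x: (76/25)cos 2x - (7/25)sin 2x
each image's coordinates form column j of the matrix


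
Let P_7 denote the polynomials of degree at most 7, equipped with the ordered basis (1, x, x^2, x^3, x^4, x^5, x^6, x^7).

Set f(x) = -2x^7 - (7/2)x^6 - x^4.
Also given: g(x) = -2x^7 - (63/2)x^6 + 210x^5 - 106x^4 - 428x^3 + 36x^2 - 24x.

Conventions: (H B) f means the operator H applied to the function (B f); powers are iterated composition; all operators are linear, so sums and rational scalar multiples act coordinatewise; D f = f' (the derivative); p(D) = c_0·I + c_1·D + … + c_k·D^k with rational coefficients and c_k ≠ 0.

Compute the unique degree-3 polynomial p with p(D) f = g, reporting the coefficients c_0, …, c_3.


p(D) = I + 2·D − 3·D^2 + D^3, i.e. c_0 = 1, c_1 = 2, c_2 = -3, c_3 = 1

D^0 f = -2x^7 - (7/2)x^6 - x^4
D^1 f = -14x^6 - 21x^5 - 4x^3
D^2 f = -84x^5 - 105x^4 - 12x^2
D^3 f = -420x^4 - 420x^3 - 24x
matching coefficients of g against c_0 f + c_1 Df + … from the top degree down determines the c_i
solution: c_0 = 1, c_1 = 2, c_2 = -3, c_3 = 1


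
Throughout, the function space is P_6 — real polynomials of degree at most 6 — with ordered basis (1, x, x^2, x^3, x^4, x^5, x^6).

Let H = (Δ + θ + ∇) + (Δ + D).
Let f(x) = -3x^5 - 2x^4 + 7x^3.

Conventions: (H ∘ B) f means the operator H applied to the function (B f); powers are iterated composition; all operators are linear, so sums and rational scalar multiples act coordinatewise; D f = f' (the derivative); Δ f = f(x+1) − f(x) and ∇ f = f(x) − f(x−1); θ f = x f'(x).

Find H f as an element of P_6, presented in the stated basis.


Δ f = -15x^4 - 38x^3 - 21x^2 - 2x + 2
θ f = -15x^5 - 8x^4 + 21x^3
∇ f = -15x^4 + 22x^3 + 3x^2 - 14x + 6
(Δ + θ + ∇) f = -15x^5 - 38x^4 + 5x^3 - 18x^2 - 16x + 8
Δ f = -15x^4 - 38x^3 - 21x^2 - 2x + 2
D f = -15x^4 - 8x^3 + 21x^2
(Δ + D) f = -30x^4 - 46x^3 - 2x + 2
((Δ + θ + ∇) + (Δ + D)) f = -15x^5 - 68x^4 - 41x^3 - 18x^2 - 18x + 10

the result is g(x) = -15x^5 - 68x^4 - 41x^3 - 18x^2 - 18x + 10


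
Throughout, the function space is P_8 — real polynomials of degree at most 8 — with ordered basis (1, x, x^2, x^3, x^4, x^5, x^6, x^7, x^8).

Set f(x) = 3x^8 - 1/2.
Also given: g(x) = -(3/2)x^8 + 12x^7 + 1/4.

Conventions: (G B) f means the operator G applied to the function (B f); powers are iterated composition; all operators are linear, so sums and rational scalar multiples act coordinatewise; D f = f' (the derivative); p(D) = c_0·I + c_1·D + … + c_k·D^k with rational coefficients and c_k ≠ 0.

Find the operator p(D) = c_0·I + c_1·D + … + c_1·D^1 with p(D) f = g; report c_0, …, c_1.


D^0 f = 3x^8 - 1/2
D^1 f = 24x^7
matching coefficients of g against c_0 f + c_1 Df + … from the top degree down determines the c_i
solution: c_0 = -1/2, c_1 = 1/2

p(D) = -(1/2)·I + (1/2)·D, i.e. c_0 = -1/2, c_1 = 1/2


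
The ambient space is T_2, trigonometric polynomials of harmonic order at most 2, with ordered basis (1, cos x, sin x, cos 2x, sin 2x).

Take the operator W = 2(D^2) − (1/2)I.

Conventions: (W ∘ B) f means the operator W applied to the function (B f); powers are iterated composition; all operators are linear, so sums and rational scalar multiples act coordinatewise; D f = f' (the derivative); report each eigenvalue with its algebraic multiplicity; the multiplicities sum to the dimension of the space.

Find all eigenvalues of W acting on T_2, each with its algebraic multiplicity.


λ = -17/2 (multiplicity 2), λ = -5/2 (multiplicity 2), λ = -1/2 (multiplicity 1)

image of 1: -1/2
image of cos x: -(5/2)cos x
image of sin x: -(5/2)sin x
image of cos 2x: -(17/2)cos 2x
image of sin 2x: -(17/2)sin 2x
the matrix is diagonal; its diagonal is (-1/2, -5/2, -5/2, -17/2, -17/2)
for a triangular matrix the eigenvalues are the diagonal entries, with algebraic multiplicity their repetition count


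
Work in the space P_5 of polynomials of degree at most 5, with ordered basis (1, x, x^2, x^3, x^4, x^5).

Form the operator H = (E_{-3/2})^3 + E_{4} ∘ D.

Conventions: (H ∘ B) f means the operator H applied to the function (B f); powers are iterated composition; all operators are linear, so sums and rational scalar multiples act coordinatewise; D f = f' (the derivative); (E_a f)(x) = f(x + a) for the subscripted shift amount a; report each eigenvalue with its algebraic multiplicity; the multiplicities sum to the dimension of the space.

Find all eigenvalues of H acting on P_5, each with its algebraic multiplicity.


λ = 1 (multiplicity 6)

image of 1: 1
image of x: x - 7/2
image of x^2: x^2 - 7x + 113/4
image of x^3: x^3 - (21/2)x^2 + (339/4)x - 345/8
image of x^4: x^4 - 14x^3 + (339/2)x^2 - (345/2)x + 10657/16
image of x^5: x^5 - (35/2)x^4 + (565/2)x^3 - (1725/4)x^2 + (53285/16)x - 18089/32
the matrix is upper triangular; its diagonal is (1, 1, 1, 1, 1, 1)
for a triangular matrix the eigenvalues are the diagonal entries, with algebraic multiplicity their repetition count


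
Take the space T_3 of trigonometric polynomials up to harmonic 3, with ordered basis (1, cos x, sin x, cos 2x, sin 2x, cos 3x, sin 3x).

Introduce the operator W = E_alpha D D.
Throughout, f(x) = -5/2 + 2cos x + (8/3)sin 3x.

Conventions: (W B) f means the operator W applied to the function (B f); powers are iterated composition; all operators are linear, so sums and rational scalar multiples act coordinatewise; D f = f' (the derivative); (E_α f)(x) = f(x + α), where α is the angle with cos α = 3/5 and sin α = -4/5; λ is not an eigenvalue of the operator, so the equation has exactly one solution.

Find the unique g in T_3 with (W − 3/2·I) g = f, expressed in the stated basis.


g(x) = 5/3 - (84/101)cos x + (32/101)sin x - (1408/9663)cos 3x + (9232/28989)sin 3x

write g with unknown coordinates in the stated basis and equate coefficients in (W − 3/2·I) g = f
solving from the highest basis element down gives g = 5/3 - (84/101)cos x + (32/101)sin x - (1408/9663)cos 3x + (9232/28989)sin 3x
check: W g = (76/101)cos x + (48/101)sin x - (704/3221)cos 3x + (10128/3221)sin 3x
so W g − 3/2·g = -5/2 + 2cos x + (8/3)sin 3x = f ✓


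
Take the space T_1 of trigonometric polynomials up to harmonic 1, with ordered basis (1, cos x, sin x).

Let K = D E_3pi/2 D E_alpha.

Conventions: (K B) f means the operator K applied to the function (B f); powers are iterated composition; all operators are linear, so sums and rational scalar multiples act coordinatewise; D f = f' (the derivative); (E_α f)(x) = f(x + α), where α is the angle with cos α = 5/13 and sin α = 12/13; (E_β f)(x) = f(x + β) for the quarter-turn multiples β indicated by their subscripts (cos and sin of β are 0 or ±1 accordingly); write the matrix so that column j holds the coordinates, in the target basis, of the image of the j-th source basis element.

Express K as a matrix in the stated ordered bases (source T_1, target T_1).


the matrix is [[0, 0, 0]; [0, -12/13, 5/13]; [0, -5/13, -12/13]] (rows listed top to bottom)

image of 1: 0
image of cos x: -(12/13)cos x - (5/13)sin x
image of sin x: (5/13)cos x - (12/13)sin x
each image's coordinates form column j of the matrix


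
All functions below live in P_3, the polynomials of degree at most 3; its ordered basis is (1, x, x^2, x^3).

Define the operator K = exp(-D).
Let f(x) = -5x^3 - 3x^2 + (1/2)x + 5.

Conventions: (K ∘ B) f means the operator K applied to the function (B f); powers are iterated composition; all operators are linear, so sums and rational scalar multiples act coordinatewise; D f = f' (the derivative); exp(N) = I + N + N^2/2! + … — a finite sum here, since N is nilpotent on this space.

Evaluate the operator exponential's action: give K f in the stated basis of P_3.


order-1 term: 15x^2 + 6x - 1/2
order-2 term: -15x - 3
order-3 term: 5
the series for exp(-D) f terminates at order 3
exp(-D) f = -5x^3 + 12x^2 - (17/2)x + 13/2

g(x) = -5x^3 + 12x^2 - (17/2)x + 13/2


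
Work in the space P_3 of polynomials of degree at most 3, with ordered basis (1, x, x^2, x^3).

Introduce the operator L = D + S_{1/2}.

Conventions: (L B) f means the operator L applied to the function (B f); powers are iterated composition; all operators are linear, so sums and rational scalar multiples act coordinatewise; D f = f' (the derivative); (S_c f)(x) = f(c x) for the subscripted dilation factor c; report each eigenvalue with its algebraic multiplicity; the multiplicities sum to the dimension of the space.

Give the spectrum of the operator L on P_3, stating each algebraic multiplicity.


λ = 1/8 (multiplicity 1), λ = 1/4 (multiplicity 1), λ = 1/2 (multiplicity 1), λ = 1 (multiplicity 1)

image of 1: 1
image of x: (1/2)x + 1
image of x^2: (1/4)x^2 + 2x
image of x^3: (1/8)x^3 + 3x^2
the matrix is upper triangular; its diagonal is (1, 1/2, 1/4, 1/8)
for a triangular matrix the eigenvalues are the diagonal entries, with algebraic multiplicity their repetition count


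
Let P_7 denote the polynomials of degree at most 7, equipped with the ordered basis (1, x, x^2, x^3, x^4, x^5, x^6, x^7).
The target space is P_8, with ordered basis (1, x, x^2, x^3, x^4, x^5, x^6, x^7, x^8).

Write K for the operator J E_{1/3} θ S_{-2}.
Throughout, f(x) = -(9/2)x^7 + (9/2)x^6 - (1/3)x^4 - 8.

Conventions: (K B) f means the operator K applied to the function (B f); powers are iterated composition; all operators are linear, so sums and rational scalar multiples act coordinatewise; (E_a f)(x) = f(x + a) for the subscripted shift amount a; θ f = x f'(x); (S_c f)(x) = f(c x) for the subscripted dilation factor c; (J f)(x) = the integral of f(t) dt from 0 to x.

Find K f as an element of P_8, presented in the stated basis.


S_{-2} f = 576x^7 + 288x^6 - (16/3)x^4 - 8
θ S_{-2} f = 4032x^7 + 1728x^6 - (64/3)x^4
E_{1/3} (θ S_{-2}) f = 4032x^7 + 11136x^6 + 12864x^5 + (24256/3)x^4 + (26944/9)x^3 + (5888/9)x^2 + (704/9)x + 320/81
J E_{1/3} (θ S_{-2}) f = 504x^8 + (11136/7)x^7 + 2144x^6 + (24256/15)x^5 + (6736/9)x^4 + (5888/27)x^3 + (352/9)x^2 + (320/81)x

the result is g(x) = 504x^8 + (11136/7)x^7 + 2144x^6 + (24256/15)x^5 + (6736/9)x^4 + (5888/27)x^3 + (352/9)x^2 + (320/81)x


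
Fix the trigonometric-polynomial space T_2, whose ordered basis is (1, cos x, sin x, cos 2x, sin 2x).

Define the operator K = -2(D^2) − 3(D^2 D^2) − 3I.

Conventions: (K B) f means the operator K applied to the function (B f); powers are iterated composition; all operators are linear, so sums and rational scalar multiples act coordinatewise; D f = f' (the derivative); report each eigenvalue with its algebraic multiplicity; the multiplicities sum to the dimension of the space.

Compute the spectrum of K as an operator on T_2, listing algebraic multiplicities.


image of 1: -3
image of cos x: -4cos x
image of sin x: -4sin x
image of cos 2x: -43cos 2x
image of sin 2x: -43sin 2x
the matrix is diagonal; its diagonal is (-3, -4, -4, -43, -43)
for a triangular matrix the eigenvalues are the diagonal entries, with algebraic multiplicity their repetition count

λ = -43 (multiplicity 2), λ = -4 (multiplicity 2), λ = -3 (multiplicity 1)


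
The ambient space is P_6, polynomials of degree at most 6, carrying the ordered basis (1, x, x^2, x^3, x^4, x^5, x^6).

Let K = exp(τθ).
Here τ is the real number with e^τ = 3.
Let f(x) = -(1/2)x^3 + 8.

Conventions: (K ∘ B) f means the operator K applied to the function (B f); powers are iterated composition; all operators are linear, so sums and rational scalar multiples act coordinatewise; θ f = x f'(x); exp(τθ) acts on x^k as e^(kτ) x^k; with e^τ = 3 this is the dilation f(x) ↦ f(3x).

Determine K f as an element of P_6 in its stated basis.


exp(τθ) x^k = e^(kτ) x^k; with e^τ = 3 this sends x^k to 3^k x^k
x^3 ↦ 27 x^3
applying this coordinatewise to f: exp(τθ) f = -(27/2)x^3 + 8

the image equals g(x) = -(27/2)x^3 + 8


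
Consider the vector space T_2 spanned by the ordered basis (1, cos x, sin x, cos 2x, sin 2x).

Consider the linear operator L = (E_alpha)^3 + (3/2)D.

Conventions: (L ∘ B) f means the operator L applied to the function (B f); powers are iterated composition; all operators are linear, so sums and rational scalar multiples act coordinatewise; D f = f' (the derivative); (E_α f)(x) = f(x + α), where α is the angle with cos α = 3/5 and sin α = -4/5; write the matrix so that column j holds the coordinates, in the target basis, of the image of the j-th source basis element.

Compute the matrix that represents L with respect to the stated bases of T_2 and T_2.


image of 1: 1
image of cos x: -(117/125)cos x - (287/250)sin x
image of sin x: (287/250)cos x - (117/125)sin x
image of cos 2x: (11753/15625)cos 2x - (57171/15625)sin 2x
image of sin 2x: (57171/15625)cos 2x + (11753/15625)sin 2x
each image's coordinates form column j of the matrix

the matrix is [[1, 0, 0, 0, 0]; [0, -117/125, 287/250, 0, 0]; [0, -287/250, -117/125, 0, 0]; [0, 0, 0, 11753/15625, 57171/15625]; [0, 0, 0, -57171/15625, 11753/15625]] (rows listed top to bottom)


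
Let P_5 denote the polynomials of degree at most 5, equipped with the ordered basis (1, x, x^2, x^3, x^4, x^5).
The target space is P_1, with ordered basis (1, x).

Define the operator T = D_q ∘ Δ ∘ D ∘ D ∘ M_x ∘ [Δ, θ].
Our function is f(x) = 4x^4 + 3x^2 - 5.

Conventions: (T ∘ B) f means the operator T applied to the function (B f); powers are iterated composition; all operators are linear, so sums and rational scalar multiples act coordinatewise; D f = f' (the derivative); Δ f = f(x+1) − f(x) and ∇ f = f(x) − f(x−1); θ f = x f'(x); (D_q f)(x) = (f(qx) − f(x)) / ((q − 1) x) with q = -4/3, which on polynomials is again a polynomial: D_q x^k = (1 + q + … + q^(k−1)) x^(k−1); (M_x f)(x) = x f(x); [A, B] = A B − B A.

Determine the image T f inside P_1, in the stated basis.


g(x) = 384

θ f = 16x^4 + 6x^2
Δ θ f = 64x^3 + 96x^2 + 76x + 22
Δ f = 16x^3 + 24x^2 + 22x + 7
θ Δ f = 48x^3 + 48x^2 + 22x
[Δ, θ] f = 16x^3 + 48x^2 + 54x + 22
M_x [Δ, θ] f = 16x^4 + 48x^3 + 54x^2 + 22x
D M_x [Δ, θ] f = 64x^3 + 144x^2 + 108x + 22
D D M_x [Δ, θ] f = 192x^2 + 288x + 108
Δ (D ∘ D ∘ M_x) [Δ, θ] f = 384x + 480
D_q Δ (D ∘ D ∘ M_x) [Δ, θ] f = 384


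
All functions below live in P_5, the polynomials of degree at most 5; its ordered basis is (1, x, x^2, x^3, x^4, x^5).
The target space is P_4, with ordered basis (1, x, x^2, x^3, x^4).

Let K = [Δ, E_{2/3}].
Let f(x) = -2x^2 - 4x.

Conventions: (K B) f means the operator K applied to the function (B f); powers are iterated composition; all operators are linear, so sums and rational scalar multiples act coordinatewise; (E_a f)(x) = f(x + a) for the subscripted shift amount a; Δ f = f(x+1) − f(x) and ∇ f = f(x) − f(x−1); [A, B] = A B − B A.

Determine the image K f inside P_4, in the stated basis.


the result is g(x) = 0

E_{2/3} f = -2x^2 - (20/3)x - 32/9
Δ E_{2/3} f = -4x - 26/3
Δ f = -4x - 6
E_{2/3} Δ f = -4x - 26/3
[Δ, E_{2/3}] f = 0


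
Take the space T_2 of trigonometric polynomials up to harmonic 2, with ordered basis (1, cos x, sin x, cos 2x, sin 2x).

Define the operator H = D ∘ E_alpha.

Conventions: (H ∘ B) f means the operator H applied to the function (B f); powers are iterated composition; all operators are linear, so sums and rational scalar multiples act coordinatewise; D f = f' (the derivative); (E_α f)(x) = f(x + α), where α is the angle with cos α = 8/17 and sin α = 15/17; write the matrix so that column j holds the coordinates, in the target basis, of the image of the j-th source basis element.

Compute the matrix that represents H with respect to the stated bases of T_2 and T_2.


image of 1: 0
image of cos x: -(15/17)cos x - (8/17)sin x
image of sin x: (8/17)cos x - (15/17)sin x
image of cos 2x: -(480/289)cos 2x + (322/289)sin 2x
image of sin 2x: -(322/289)cos 2x - (480/289)sin 2x
each image's coordinates form column j of the matrix

the matrix is [[0, 0, 0, 0, 0]; [0, -15/17, 8/17, 0, 0]; [0, -8/17, -15/17, 0, 0]; [0, 0, 0, -480/289, -322/289]; [0, 0, 0, 322/289, -480/289]] (rows listed top to bottom)


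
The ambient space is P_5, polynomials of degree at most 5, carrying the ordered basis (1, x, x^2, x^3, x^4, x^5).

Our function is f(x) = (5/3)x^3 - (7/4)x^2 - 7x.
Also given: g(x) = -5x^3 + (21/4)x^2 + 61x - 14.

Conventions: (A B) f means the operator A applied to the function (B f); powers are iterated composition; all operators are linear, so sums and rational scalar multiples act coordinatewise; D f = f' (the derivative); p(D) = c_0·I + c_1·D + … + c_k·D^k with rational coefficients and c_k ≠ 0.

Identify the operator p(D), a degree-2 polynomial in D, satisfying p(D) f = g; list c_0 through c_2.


c_0 = -3, c_1 = 0, c_2 = 4

D^0 f = (5/3)x^3 - (7/4)x^2 - 7x
D^1 f = 5x^2 - (7/2)x - 7
D^2 f = 10x - 7/2
matching coefficients of g against c_0 f + c_1 Df + … from the top degree down determines the c_i
solution: c_0 = -3, c_1 = 0, c_2 = 4


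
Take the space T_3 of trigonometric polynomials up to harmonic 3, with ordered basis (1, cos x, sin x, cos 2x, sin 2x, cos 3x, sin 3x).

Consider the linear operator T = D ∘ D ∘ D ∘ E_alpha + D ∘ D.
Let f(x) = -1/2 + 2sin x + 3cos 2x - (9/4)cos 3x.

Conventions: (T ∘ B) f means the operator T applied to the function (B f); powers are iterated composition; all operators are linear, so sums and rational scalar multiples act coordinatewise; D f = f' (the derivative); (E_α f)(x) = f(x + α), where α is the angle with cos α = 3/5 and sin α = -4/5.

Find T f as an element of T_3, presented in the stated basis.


E_alpha f = -1/2 - (8/5)cos x + (6/5)sin x - (21/25)cos 2x + (72/25)sin 2x + (1053/500)cos 3x - (99/125)sin 3x
D E_alpha f = (6/5)cos x + (8/5)sin x + (144/25)cos 2x + (42/25)sin 2x - (297/125)cos 3x - (3159/500)sin 3x
D D E_alpha f = (8/5)cos x - (6/5)sin x + (84/25)cos 2x - (288/25)sin 2x - (9477/500)cos 3x + (891/125)sin 3x
D D D E_alpha f = -(6/5)cos x - (8/5)sin x - (576/25)cos 2x - (168/25)sin 2x + (2673/125)cos 3x + (28431/500)sin 3x
D f = 2cos x - 6sin 2x + (27/4)sin 3x
D D f = -2sin x - 12cos 2x + (81/4)cos 3x
(D ∘ D ∘ D ∘ E_alpha + D ∘ D) f = -(6/5)cos x - (18/5)sin x - (876/25)cos 2x - (168/25)sin 2x + (20817/500)cos 3x + (28431/500)sin 3x

the image equals g(x) = -(6/5)cos x - (18/5)sin x - (876/25)cos 2x - (168/25)sin 2x + (20817/500)cos 3x + (28431/500)sin 3x


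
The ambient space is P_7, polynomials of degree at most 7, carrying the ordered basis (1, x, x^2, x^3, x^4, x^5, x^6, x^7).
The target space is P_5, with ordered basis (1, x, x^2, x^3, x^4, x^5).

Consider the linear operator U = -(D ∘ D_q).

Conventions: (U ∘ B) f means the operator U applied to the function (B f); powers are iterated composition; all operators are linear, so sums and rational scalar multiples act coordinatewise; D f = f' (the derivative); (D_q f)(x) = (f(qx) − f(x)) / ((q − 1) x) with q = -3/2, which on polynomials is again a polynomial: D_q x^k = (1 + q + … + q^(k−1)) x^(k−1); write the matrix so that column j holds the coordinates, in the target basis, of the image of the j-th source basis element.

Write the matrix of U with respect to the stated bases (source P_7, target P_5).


the matrix is [[0, 0, 1/2, 0, 0, 0, 0, 0]; [0, 0, 0, -7/2, 0, 0, 0, 0]; [0, 0, 0, 0, 39/8, 0, 0, 0]; [0, 0, 0, 0, 0, -55/4, 0, 0]; [0, 0, 0, 0, 0, 0, 665/32, 0]; [0, 0, 0, 0, 0, 0, 0, -1389/32]] (rows listed top to bottom)

image of 1: 0
image of x: 0
image of x^2: 1/2
image of x^3: -(7/2)x
image of x^4: (39/8)x^2
image of x^5: -(55/4)x^3
image of x^6: (665/32)x^4
image of x^7: -(1389/32)x^5
each image's coordinates form column j of the matrix


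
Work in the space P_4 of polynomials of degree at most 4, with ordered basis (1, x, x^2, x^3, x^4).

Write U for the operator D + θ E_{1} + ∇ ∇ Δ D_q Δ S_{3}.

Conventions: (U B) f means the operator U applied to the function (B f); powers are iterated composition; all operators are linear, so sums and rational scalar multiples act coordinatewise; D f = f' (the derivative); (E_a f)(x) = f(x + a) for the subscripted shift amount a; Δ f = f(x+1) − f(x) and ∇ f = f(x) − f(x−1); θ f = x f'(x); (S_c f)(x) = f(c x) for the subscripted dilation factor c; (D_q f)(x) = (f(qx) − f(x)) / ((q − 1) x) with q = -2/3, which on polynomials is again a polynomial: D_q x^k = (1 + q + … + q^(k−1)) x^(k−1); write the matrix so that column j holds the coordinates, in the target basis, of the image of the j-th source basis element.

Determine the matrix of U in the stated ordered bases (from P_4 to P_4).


the matrix is [[0, 1, 0, 0, 0]; [0, 1, 4, 3, 4]; [0, 0, 2, 9, 12]; [0, 0, 0, 3, 16]; [0, 0, 0, 0, 4]] (rows listed top to bottom)

image of 1: 0
image of x: x + 1
image of x^2: 2x^2 + 4x
image of x^3: 3x^3 + 9x^2 + 3x
image of x^4: 4x^4 + 16x^3 + 12x^2 + 4x
each image's coordinates form column j of the matrix


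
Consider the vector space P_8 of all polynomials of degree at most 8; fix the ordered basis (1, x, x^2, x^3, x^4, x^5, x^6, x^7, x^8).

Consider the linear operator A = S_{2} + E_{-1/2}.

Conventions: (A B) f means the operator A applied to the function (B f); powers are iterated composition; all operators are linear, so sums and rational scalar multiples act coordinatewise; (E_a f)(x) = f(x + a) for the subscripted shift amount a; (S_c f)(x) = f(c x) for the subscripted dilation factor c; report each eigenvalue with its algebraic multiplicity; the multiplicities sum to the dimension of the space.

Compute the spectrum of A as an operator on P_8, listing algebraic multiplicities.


λ = 2 (multiplicity 1), λ = 3 (multiplicity 1), λ = 5 (multiplicity 1), λ = 9 (multiplicity 1), λ = 17 (multiplicity 1), λ = 33 (multiplicity 1), λ = 65 (multiplicity 1), λ = 129 (multiplicity 1), λ = 257 (multiplicity 1)

image of 1: 2
image of x: 3x - 1/2
image of x^2: 5x^2 - x + 1/4
image of x^3: 9x^3 - (3/2)x^2 + (3/4)x - 1/8
image of x^4: 17x^4 - 2x^3 + (3/2)x^2 - (1/2)x + 1/16
image of x^5: 33x^5 - (5/2)x^4 + (5/2)x^3 - (5/4)x^2 + (5/16)x - 1/32
image of x^6: 65x^6 - 3x^5 + (15/4)x^4 - (5/2)x^3 + (15/16)x^2 - (3/16)x + 1/64
image of x^7: 129x^7 - (7/2)x^6 + (21/4)x^5 - (35/8)x^4 + (35/16)x^3 - (21/32)x^2 + (7/64)x - 1/128
image of x^8: 257x^8 - 4x^7 + 7x^6 - 7x^5 + (35/8)x^4 - (7/4)x^3 + (7/16)x^2 - (1/16)x + 1/256
the matrix is upper triangular; its diagonal is (2, 3, 5, 9, 17, 33, 65, 129, 257)
for a triangular matrix the eigenvalues are the diagonal entries, with algebraic multiplicity their repetition count


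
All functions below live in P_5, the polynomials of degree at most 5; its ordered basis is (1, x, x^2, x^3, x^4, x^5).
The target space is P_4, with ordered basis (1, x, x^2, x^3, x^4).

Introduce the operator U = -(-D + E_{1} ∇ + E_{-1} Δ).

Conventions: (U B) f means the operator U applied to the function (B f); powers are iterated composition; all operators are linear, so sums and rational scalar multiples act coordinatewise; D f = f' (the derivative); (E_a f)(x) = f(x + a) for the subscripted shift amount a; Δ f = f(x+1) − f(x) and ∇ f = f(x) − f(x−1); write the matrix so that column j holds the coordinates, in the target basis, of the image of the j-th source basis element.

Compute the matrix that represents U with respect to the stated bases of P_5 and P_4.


the matrix is [[0, -1, 0, -2, 0, -2]; [0, 0, -2, 0, -8, 0]; [0, 0, 0, -3, 0, -20]; [0, 0, 0, 0, -4, 0]; [0, 0, 0, 0, 0, -5]] (rows listed top to bottom)

image of 1: 0
image of x: -1
image of x^2: -2x
image of x^3: -3x^2 - 2
image of x^4: -4x^3 - 8x
image of x^5: -5x^4 - 20x^2 - 2
each image's coordinates form column j of the matrix


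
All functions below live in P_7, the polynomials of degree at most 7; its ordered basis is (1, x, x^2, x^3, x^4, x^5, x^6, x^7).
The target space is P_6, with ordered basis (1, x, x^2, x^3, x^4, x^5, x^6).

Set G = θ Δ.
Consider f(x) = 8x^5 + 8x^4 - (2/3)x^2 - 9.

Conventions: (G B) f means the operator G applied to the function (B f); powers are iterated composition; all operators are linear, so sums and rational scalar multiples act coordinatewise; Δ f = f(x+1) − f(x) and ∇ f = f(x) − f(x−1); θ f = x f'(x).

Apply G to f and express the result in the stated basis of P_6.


the image equals g(x) = 160x^4 + 336x^3 + 256x^2 + (212/3)x

Δ f = 40x^4 + 112x^3 + 128x^2 + (212/3)x + 46/3
θ Δ f = 160x^4 + 336x^3 + 256x^2 + (212/3)x


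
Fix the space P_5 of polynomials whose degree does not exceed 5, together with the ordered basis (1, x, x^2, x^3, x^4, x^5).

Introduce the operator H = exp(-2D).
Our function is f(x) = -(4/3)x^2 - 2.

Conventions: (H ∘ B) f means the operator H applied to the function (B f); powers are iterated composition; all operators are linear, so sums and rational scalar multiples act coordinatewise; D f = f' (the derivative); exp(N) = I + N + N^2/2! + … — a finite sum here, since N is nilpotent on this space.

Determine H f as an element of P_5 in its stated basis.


g(x) = -(4/3)x^2 + (16/3)x - 22/3

order-1 term: (16/3)x
order-2 term: -16/3
the series for exp(-2D) f terminates at order 2
exp(-2D) f = -(4/3)x^2 + (16/3)x - 22/3


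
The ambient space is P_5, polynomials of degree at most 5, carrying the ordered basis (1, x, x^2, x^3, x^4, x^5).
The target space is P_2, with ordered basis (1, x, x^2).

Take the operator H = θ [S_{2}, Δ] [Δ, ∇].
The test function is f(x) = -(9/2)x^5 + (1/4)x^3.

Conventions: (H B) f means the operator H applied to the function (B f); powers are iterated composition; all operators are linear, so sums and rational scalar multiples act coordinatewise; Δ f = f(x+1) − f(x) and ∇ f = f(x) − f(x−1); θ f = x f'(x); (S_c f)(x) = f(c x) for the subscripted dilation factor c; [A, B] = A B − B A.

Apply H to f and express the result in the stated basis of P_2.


∇ f = -(45/2)x^4 + 45x^3 - (177/4)x^2 + (87/4)x - 17/4
Δ ∇ f = -90x^3 - (87/2)x
Δ f = -(45/2)x^4 - 45x^3 - (177/4)x^2 - (87/4)x - 17/4
∇ Δ f = -90x^3 - (87/2)x
[Δ, ∇] f = 0
Δ [Δ, ∇] f = 0
S_{2} Δ [Δ, ∇] f = 0
S_{2} [Δ, ∇] f = 0
Δ S_{2} [Δ, ∇] f = 0
[S_{2}, Δ] [Δ, ∇] f = 0
θ [S_{2}, Δ] [Δ, ∇] f = 0

the image equals g(x) = 0


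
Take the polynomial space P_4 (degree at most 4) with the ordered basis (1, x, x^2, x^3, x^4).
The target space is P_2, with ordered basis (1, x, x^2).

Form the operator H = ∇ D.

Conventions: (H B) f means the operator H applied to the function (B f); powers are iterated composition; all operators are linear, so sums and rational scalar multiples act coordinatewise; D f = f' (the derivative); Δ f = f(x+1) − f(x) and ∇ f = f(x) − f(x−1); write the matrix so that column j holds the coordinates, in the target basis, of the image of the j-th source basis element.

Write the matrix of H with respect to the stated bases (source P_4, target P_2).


image of 1: 0
image of x: 0
image of x^2: 2
image of x^3: 6x - 3
image of x^4: 12x^2 - 12x + 4
each image's coordinates form column j of the matrix

the matrix is [[0, 0, 2, -3, 4]; [0, 0, 0, 6, -12]; [0, 0, 0, 0, 12]] (rows listed top to bottom)


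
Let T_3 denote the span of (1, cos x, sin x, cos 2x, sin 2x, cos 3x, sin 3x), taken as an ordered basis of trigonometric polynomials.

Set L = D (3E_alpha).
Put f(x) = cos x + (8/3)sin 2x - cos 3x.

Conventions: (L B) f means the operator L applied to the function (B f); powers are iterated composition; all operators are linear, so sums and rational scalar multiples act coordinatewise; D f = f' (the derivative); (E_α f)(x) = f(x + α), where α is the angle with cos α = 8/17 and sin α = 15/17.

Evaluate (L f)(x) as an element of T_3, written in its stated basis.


E_alpha f = (8/17)cos x - (15/17)sin x + (640/289)cos 2x - (1288/867)sin 2x + (4888/4913)cos 3x - (495/4913)sin 3x
(3E_alpha) f = (24/17)cos x - (45/17)sin x + (1920/289)cos 2x - (1288/289)sin 2x + (14664/4913)cos 3x - (1485/4913)sin 3x
D (3E_alpha) f = -(45/17)cos x - (24/17)sin x - (2576/289)cos 2x - (3840/289)sin 2x - (4455/4913)cos 3x - (43992/4913)sin 3x

the result is g(x) = -(45/17)cos x - (24/17)sin x - (2576/289)cos 2x - (3840/289)sin 2x - (4455/4913)cos 3x - (43992/4913)sin 3x


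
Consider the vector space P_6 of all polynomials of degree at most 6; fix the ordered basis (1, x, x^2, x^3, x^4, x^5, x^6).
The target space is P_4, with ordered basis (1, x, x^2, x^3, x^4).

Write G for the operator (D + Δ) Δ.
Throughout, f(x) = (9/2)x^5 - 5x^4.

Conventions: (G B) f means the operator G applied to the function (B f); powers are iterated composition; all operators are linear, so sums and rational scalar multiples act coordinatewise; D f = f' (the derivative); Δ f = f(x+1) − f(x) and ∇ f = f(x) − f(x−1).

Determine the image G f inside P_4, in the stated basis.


Δ f = (45/2)x^4 + 25x^3 + 15x^2 + (5/2)x - 1/2
D Δ f = 90x^3 + 75x^2 + 30x + 5/2
Δ Δ f = 90x^3 + 210x^2 + 195x + 65
(D + Δ) Δ f = 180x^3 + 285x^2 + 225x + 135/2

g(x) = 180x^3 + 285x^2 + 225x + 135/2


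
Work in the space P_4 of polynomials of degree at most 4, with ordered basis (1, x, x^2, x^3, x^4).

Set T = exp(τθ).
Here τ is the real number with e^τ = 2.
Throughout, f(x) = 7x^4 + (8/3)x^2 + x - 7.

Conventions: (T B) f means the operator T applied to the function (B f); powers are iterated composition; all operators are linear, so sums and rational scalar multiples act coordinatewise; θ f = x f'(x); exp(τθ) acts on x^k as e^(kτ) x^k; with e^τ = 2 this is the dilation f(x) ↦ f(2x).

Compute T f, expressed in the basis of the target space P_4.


g(x) = 112x^4 + (32/3)x^2 + 2x - 7

exp(τθ) x^k = e^(kτ) x^k; with e^τ = 2 this sends x^k to 2^k x^k
x ↦ 2 x
x^2 ↦ 4 x^2
x^4 ↦ 16 x^4
applying this coordinatewise to f: exp(τθ) f = 112x^4 + (32/3)x^2 + 2x - 7


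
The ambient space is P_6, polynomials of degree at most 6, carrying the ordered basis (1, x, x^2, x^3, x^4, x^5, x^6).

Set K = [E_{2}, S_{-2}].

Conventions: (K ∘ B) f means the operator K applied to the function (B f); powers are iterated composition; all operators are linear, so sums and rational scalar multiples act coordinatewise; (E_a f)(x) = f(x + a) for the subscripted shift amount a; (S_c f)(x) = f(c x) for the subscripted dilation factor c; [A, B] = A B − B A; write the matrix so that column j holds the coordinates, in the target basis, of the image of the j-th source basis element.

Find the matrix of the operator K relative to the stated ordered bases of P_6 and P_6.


the matrix is [[0, -6, 12, -72, 240, -1056, 4032]; [0, 0, 24, -72, 576, -2400, 12672]; [0, 0, 0, -72, 288, -2880, 14400]; [0, 0, 0, 0, 192, -960, 11520]; [0, 0, 0, 0, 0, -480, 2880]; [0, 0, 0, 0, 0, 0, 1152]; [0, 0, 0, 0, 0, 0, 0]] (rows listed top to bottom)

image of 1: 0
image of x: -6
image of x^2: 24x + 12
image of x^3: -72x^2 - 72x - 72
image of x^4: 192x^3 + 288x^2 + 576x + 240
image of x^5: -480x^4 - 960x^3 - 2880x^2 - 2400x - 1056
image of x^6: 1152x^5 + 2880x^4 + 11520x^3 + 14400x^2 + 12672x + 4032
each image's coordinates form column j of the matrix


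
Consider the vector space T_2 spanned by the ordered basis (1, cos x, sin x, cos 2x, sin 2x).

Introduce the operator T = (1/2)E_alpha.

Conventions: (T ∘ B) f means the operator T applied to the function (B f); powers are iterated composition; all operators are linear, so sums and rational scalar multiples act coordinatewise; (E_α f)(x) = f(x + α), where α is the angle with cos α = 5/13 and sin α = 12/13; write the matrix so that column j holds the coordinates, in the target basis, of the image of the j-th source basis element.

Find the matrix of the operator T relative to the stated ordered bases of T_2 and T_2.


the matrix is [[1/2, 0, 0, 0, 0]; [0, 5/26, 6/13, 0, 0]; [0, -6/13, 5/26, 0, 0]; [0, 0, 0, -119/338, 60/169]; [0, 0, 0, -60/169, -119/338]] (rows listed top to bottom)

image of 1: 1/2
image of cos x: (5/26)cos x - (6/13)sin x
image of sin x: (6/13)cos x + (5/26)sin x
image of cos 2x: -(119/338)cos 2x - (60/169)sin 2x
image of sin 2x: (60/169)cos 2x - (119/338)sin 2x
each image's coordinates form column j of the matrix


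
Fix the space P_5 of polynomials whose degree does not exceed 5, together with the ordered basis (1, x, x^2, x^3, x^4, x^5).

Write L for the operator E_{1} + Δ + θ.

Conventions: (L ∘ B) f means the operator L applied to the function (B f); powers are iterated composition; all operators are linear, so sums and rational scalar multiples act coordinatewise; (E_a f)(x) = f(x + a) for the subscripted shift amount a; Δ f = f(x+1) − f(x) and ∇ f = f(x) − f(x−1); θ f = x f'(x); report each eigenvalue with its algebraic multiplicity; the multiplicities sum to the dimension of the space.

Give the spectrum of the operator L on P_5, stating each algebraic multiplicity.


image of 1: 1
image of x: 2x + 2
image of x^2: 3x^2 + 4x + 2
image of x^3: 4x^3 + 6x^2 + 6x + 2
image of x^4: 5x^4 + 8x^3 + 12x^2 + 8x + 2
image of x^5: 6x^5 + 10x^4 + 20x^3 + 20x^2 + 10x + 2
the matrix is upper triangular; its diagonal is (1, 2, 3, 4, 5, 6)
for a triangular matrix the eigenvalues are the diagonal entries, with algebraic multiplicity their repetition count

λ = 1 (multiplicity 1), λ = 2 (multiplicity 1), λ = 3 (multiplicity 1), λ = 4 (multiplicity 1), λ = 5 (multiplicity 1), λ = 6 (multiplicity 1)


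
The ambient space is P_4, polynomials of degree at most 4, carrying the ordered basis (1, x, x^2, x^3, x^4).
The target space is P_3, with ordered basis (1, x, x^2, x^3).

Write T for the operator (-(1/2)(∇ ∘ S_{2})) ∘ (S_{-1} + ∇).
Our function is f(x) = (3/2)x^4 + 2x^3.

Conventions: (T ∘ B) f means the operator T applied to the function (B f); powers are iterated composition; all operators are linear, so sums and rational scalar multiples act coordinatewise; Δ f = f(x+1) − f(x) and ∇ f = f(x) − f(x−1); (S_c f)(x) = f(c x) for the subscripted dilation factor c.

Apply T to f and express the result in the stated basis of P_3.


the result is g(x) = -48x^3 + 24x^2 + 12x - 10

S_{-1} f = (3/2)x^4 - 2x^3
∇ f = 6x^3 - 3x^2 + 1/2
(S_{-1} + ∇) f = (3/2)x^4 + 4x^3 - 3x^2 + 1/2
S_{2} (S_{-1} + ∇) f = 24x^4 + 32x^3 - 12x^2 + 1/2
∇ S_{2} (S_{-1} + ∇) f = 96x^3 - 48x^2 - 24x + 20
(-(1/2)(∇ ∘ S_{2})) (S_{-1} + ∇) f = -48x^3 + 24x^2 + 12x - 10


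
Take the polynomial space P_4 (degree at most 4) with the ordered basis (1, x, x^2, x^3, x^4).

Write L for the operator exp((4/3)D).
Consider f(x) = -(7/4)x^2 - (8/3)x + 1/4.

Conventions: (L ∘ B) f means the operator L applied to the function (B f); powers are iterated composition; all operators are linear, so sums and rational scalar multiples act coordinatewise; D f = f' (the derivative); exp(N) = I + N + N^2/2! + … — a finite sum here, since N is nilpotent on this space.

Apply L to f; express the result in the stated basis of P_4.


the image equals g(x) = -(7/4)x^2 - (22/3)x - 77/12

order-1 term: -(14/3)x - 32/9
order-2 term: -28/9
the series for exp((4/3)D) f terminates at order 2
exp((4/3)D) f = -(7/4)x^2 - (22/3)x - 77/12
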